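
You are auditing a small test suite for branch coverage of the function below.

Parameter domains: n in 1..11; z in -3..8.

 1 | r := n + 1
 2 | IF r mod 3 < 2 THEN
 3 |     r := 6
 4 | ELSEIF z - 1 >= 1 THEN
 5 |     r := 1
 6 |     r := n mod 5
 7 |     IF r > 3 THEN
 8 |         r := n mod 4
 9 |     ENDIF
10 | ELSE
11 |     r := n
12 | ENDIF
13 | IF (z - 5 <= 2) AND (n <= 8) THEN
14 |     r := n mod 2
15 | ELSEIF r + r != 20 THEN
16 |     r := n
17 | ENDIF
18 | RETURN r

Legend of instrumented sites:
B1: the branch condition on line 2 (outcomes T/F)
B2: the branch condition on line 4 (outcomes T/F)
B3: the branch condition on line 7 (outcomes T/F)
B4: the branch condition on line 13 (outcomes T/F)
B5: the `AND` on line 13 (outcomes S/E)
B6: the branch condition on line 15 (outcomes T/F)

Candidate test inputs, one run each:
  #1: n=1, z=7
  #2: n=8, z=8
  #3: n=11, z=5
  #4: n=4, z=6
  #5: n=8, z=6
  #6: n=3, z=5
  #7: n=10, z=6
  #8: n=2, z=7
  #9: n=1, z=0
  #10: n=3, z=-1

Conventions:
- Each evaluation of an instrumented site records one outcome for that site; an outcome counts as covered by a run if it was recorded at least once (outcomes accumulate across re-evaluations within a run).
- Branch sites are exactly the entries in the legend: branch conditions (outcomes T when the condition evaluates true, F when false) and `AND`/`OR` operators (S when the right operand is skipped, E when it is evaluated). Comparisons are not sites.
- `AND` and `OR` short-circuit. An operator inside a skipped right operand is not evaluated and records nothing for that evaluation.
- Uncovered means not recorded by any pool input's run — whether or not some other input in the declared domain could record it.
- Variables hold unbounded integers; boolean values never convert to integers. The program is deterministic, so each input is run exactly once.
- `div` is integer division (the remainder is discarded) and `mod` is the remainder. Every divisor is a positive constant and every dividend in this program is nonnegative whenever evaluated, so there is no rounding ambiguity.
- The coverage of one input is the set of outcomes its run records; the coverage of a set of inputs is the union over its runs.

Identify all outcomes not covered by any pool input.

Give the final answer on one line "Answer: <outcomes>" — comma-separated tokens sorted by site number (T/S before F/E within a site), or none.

test 1 (n=1, z=7) hits B1=F, B2=T, B3=F, B4=T, B5=E
test 2 (n=8, z=8) hits B1=T, B4=F, B5=S, B6=T
test 3 (n=11, z=5) hits B1=T, B4=F, B5=E, B6=T
test 4 (n=4, z=6) hits B1=F, B2=T, B3=T, B4=T, B5=E
test 5 (n=8, z=6) hits B1=T, B4=T, B5=E
test 6 (n=3, z=5) hits B1=T, B4=T, B5=E
test 7 (n=10, z=6) hits B1=F, B2=T, B3=F, B4=F, B5=E, B6=T
test 8 (n=2, z=7) hits B1=T, B4=T, B5=E
test 9 (n=1, z=0) hits B1=F, B2=F, B4=T, B5=E
test 10 (n=3, z=-1) hits B1=T, B4=T, B5=E
union over the pool: B1=T, B1=F, B2=T, B2=F, B3=T, B3=F, B4=T, B4=F, B5=S, B5=E, B6=T
uncovered (1 of 12): B6=F

Answer: B6=F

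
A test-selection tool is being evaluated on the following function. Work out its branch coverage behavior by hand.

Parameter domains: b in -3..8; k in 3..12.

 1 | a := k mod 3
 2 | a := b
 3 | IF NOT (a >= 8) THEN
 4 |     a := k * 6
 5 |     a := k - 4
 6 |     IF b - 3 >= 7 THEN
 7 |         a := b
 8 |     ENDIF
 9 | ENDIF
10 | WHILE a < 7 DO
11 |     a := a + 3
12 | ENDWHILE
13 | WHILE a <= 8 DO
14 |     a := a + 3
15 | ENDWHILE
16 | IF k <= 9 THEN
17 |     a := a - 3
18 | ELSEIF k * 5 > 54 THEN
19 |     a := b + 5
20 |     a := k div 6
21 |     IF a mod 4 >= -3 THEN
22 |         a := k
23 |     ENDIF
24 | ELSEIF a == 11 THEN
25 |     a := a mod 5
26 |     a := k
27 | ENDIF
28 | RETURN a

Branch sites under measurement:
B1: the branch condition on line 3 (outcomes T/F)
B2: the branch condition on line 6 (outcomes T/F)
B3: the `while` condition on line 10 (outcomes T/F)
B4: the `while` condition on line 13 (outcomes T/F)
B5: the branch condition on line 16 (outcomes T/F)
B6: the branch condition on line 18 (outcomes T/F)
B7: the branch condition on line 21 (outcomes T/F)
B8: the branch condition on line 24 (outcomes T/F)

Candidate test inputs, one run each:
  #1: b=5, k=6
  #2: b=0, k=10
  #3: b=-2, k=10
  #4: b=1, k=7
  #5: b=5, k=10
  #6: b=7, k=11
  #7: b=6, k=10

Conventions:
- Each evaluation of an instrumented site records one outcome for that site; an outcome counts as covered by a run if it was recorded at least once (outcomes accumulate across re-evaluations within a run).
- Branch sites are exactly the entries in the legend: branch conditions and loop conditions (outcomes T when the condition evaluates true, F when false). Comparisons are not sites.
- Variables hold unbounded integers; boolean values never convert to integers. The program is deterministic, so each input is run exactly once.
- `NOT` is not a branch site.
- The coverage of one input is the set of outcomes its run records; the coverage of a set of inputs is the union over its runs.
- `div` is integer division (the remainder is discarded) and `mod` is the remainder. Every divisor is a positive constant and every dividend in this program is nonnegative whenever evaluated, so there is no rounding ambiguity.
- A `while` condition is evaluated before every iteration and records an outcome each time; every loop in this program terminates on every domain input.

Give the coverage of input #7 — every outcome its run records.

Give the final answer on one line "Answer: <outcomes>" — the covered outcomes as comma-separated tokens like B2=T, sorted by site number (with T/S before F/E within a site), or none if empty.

Event log for input #7 (b=6, k=10):
  B1->T, B2->F, B3->T, B3->F, B4->F, B5->F, B6->F, B8->F
deduplicating events, the covered set is: B1=T, B2=F, B3=T, B3=F, B4=F, B5=F, B6=F, B8=F

Answer: B1=T, B2=F, B3=T, B3=F, B4=F, B5=F, B6=F, B8=F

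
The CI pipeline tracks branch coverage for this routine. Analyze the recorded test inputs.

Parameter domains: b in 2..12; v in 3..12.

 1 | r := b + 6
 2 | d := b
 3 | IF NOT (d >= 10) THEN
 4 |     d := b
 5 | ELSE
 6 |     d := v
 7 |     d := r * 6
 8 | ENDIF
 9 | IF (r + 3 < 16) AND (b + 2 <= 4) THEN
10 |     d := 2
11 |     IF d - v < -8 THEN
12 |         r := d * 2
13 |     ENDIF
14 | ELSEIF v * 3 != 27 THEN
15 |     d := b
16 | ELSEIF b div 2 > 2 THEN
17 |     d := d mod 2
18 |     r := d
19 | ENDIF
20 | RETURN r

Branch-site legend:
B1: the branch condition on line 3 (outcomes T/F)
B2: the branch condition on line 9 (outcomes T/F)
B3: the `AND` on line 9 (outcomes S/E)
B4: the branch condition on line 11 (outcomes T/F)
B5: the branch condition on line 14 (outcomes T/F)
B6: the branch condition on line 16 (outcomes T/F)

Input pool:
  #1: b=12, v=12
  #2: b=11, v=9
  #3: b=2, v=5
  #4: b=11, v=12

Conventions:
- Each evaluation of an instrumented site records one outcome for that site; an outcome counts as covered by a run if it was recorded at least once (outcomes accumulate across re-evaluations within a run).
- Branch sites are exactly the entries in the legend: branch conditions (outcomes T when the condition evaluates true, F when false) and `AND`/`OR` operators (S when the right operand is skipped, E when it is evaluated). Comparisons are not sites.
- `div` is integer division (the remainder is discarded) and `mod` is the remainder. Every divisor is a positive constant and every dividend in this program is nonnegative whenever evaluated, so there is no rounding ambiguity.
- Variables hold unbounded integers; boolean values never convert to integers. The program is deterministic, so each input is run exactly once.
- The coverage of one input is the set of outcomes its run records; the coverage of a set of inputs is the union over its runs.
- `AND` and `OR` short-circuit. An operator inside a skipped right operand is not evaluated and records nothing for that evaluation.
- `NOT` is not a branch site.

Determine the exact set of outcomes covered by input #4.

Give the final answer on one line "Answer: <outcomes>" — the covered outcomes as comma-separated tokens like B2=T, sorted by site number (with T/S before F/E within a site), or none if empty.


Simulating input #4 (b=11, v=12) step by step:
  B1->F, B3->S, B2->F, B5->T
as a set, this run covers: B1=F, B2=F, B3=S, B5=T
Answer: B1=F, B2=F, B3=S, B5=T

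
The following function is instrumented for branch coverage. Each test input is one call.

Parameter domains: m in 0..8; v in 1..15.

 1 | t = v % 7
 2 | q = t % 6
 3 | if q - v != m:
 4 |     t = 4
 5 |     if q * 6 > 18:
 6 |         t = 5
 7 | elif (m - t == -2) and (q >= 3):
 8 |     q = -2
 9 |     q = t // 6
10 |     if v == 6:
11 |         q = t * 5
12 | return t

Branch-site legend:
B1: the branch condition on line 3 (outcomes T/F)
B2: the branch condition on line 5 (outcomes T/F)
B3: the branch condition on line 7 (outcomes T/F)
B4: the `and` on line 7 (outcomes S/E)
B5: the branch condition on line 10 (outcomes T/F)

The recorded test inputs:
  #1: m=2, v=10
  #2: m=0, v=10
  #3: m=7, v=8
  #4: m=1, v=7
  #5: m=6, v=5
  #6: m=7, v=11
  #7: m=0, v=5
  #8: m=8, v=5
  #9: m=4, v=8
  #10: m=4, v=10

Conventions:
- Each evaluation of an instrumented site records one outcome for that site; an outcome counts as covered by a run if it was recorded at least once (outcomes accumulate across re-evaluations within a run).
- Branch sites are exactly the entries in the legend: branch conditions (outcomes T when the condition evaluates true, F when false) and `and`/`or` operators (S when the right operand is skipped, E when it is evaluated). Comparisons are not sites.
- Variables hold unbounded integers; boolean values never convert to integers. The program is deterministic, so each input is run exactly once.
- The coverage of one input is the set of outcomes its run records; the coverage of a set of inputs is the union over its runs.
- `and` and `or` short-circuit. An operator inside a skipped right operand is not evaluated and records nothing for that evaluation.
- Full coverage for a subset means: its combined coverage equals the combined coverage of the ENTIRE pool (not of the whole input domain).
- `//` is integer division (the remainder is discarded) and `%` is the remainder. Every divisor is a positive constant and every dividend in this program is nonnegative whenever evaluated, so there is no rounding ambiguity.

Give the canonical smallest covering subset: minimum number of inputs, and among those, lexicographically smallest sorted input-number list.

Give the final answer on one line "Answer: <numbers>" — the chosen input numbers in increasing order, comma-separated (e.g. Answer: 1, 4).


input #1, m=2, v=10: outcomes B1=T, B2=F
input #2, m=0, v=10: outcomes B1=T, B2=F
input #3, m=7, v=8: outcomes B1=T, B2=F
input #4, m=1, v=7: outcomes B1=T, B2=F
input #5, m=6, v=5: outcomes B1=T, B2=T
input #6, m=7, v=11: outcomes B1=T, B2=T
input #7, m=0, v=5: outcomes B1=F, B3=F, B4=S
input #8, m=8, v=5: outcomes B1=T, B2=T
input #9, m=4, v=8: outcomes B1=T, B2=F
input #10, m=4, v=10: outcomes B1=T, B2=F
together the pool reaches 6 outcomes: B1=T, B1=F, B2=T, B2=F, B3=F, B4=S
no size-1 subset reaches all 6 outcomes (best union: 3/6)
no size-2 subset reaches all 6 outcomes (best union: 5/6)
the canonical winner is {1, 5, 7}: size 3, full 6-outcome coverage, earliest index list among size-3 covers
Answer: 1, 5, 7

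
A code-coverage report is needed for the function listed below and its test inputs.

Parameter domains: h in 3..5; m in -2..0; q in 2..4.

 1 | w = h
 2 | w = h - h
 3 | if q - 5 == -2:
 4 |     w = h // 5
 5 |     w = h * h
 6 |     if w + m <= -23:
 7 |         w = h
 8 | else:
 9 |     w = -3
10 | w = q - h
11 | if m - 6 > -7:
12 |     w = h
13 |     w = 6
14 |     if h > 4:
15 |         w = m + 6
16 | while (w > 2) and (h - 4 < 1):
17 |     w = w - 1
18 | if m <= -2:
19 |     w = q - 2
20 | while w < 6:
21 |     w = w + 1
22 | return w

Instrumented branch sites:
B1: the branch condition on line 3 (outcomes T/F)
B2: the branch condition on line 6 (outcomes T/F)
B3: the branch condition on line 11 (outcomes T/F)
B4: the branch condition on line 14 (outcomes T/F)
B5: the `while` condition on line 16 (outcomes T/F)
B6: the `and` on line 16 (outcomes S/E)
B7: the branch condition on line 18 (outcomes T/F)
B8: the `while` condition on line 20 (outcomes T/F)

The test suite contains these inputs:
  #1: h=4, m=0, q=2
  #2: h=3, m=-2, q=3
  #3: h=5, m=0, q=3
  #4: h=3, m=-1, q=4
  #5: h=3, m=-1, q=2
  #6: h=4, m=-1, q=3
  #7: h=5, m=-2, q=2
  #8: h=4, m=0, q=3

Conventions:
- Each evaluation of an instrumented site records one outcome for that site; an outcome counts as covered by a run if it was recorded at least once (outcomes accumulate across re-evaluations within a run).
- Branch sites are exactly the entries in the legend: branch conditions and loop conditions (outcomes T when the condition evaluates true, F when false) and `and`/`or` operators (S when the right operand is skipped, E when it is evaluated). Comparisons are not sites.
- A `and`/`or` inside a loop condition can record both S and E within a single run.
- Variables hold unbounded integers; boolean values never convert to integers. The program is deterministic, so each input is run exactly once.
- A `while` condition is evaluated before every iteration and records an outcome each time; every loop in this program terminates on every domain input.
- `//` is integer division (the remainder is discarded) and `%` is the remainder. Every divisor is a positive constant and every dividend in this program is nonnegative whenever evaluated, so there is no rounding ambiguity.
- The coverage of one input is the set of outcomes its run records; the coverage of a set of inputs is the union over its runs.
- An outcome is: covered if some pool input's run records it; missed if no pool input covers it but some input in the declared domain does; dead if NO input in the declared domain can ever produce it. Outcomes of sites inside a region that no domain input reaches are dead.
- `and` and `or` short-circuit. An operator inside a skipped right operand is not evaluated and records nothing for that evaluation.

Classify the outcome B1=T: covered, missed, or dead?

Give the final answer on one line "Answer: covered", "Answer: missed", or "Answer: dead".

B1=T is recorded by pool input(s) 2, 3, 6, 8 -> covered

Answer: covered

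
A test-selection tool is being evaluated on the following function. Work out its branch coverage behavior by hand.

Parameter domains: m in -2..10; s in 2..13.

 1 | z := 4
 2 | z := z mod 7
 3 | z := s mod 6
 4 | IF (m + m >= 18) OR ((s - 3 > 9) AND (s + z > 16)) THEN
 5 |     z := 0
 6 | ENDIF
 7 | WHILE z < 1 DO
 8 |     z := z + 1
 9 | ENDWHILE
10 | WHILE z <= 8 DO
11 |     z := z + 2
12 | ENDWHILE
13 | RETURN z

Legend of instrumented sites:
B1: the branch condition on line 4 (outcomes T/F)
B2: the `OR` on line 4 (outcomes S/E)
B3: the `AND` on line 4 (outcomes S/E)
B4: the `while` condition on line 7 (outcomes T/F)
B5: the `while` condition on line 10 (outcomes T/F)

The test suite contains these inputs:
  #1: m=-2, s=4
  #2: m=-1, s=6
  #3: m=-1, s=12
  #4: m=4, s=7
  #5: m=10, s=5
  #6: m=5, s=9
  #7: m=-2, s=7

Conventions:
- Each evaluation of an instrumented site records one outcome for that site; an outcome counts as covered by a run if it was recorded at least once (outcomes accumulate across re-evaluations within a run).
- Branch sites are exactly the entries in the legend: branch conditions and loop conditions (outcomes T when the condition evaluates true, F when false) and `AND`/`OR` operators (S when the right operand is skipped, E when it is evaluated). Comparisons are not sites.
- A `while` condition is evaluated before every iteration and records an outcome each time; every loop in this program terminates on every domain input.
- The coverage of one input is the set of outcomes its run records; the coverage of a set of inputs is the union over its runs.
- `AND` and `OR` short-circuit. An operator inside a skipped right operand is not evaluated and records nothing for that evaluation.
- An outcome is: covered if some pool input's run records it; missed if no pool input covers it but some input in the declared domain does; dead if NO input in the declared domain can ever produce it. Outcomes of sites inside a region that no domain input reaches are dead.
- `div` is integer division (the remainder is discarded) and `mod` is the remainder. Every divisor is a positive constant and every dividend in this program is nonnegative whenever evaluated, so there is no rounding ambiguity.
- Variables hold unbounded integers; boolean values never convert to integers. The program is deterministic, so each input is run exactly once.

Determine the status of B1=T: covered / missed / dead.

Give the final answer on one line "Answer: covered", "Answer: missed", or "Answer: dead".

B1=T is recorded by pool input(s) 5 -> covered

Answer: covered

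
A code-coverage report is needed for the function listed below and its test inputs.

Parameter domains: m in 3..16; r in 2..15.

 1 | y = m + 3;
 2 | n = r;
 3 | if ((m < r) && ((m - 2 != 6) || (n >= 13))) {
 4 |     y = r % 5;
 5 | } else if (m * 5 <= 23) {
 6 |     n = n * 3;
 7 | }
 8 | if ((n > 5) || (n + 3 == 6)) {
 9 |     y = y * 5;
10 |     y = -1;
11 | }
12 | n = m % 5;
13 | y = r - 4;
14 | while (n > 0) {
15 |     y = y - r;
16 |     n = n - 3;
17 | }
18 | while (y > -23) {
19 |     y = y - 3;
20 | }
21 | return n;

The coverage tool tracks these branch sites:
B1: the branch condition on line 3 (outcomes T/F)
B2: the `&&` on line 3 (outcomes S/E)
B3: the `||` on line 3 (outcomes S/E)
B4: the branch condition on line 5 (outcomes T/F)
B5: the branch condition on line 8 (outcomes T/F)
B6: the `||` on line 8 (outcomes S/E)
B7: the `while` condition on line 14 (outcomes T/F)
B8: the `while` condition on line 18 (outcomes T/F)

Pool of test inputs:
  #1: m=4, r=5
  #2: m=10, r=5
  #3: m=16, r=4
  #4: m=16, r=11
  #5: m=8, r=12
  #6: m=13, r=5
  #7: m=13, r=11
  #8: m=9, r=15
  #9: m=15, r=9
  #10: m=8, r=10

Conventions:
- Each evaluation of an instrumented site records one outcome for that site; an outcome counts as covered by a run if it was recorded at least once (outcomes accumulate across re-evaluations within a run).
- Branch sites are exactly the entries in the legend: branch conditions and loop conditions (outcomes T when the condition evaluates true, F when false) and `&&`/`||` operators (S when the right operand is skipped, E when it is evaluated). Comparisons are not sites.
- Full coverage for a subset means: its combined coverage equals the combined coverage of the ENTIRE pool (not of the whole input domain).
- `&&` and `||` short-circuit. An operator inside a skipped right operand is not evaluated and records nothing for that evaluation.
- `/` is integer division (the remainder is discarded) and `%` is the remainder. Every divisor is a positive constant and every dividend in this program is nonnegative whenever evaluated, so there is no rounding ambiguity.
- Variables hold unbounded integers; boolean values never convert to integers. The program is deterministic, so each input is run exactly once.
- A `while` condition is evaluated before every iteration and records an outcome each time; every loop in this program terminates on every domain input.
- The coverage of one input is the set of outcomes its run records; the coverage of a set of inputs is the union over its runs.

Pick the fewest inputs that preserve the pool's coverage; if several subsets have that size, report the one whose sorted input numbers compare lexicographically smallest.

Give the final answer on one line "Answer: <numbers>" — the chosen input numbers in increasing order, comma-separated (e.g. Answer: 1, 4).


input #1, m=4, r=5: events B2->E, B3->S, B1->T, B6->E, B5->F, B7->T, B7->T, B7->F, B8->T, B8->T, B8->T, B8->T, B8->T, B8->F; outcomes B1=T, B2=E, B3=S, B5=F, B6=E, B7=T, B7=F, B8=T, B8=F
input #2, m=10, r=5: events B2->S, B1->F, B4->F, B6->E, B5->F, B7->F, B8->T, B8->T, B8->T, B8->T, B8->T, B8->T, B8->T, B8->T, ...; outcomes B1=F, B2=S, B4=F, B5=F, B6=E, B7=F, B8=T, B8=F
input #3, m=16, r=4: events B2->S, B1->F, B4->F, B6->E, B5->F, B7->T, B7->F, B8->T, B8->T, B8->T, B8->T, B8->T, B8->T, B8->T, ...; outcomes B1=F, B2=S, B4=F, B5=F, B6=E, B7=T, B7=F, B8=T, B8=F
input #4, m=16, r=11: events B2->S, B1->F, B4->F, B6->S, B5->T, B7->T, B7->F, B8->T, B8->T, B8->T, B8->T, B8->T, B8->T, B8->T, ...; outcomes B1=F, B2=S, B4=F, B5=T, B6=S, B7=T, B7=F, B8=T, B8=F
input #5, m=8, r=12: events B2->E, B3->E, B1->F, B4->F, B6->S, B5->T, B7->T, B7->F, B8->T, B8->T, B8->T, B8->T, B8->T, B8->T, ...; outcomes B1=F, B2=E, B3=E, B4=F, B5=T, B6=S, B7=T, B7=F, B8=T, B8=F
input #6, m=13, r=5: events B2->S, B1->F, B4->F, B6->E, B5->F, B7->T, B7->F, B8->T, B8->T, B8->T, B8->T, B8->T, B8->T, B8->T, ...; outcomes B1=F, B2=S, B4=F, B5=F, B6=E, B7=T, B7=F, B8=T, B8=F
input #7, m=13, r=11: events B2->S, B1->F, B4->F, B6->S, B5->T, B7->T, B7->F, B8->T, B8->T, B8->T, B8->T, B8->T, B8->T, B8->T, ...; outcomes B1=F, B2=S, B4=F, B5=T, B6=S, B7=T, B7=F, B8=T, B8=F
input #8, m=9, r=15: events B2->E, B3->S, B1->T, B6->S, B5->T, B7->T, B7->T, B7->F, B8->T, B8->T, B8->F; outcomes B1=T, B2=E, B3=S, B5=T, B6=S, B7=T, B7=F, B8=T, B8=F
input #9, m=15, r=9: events B2->S, B1->F, B4->F, B6->S, B5->T, B7->F, B8->T, B8->T, B8->T, B8->T, B8->T, B8->T, B8->T, B8->T, ...; outcomes B1=F, B2=S, B4=F, B5=T, B6=S, B7=F, B8=T, B8=F
input #10, m=8, r=10: events B2->E, B3->E, B1->F, B4->F, B6->S, B5->T, B7->T, B7->F, B8->T, B8->T, B8->T, B8->T, B8->T, B8->T, ...; outcomes B1=F, B2=E, B3=E, B4=F, B5=T, B6=S, B7=T, B7=F, B8=T, B8=F
together the pool reaches 15 outcomes: B1=T, B1=F, B2=S, B2=E, B3=S, B3=E, B4=F, B5=T, B5=F, B6=S, B6=E, B7=T, B7=F, B8=T, B8=F
size 1 is not enough: best union over all size-1 subsets is 10/15
size 2 is not enough: best union over all size-2 subsets is 14/15
the canonical winner is {1, 2, 5}: size 3, full 15-outcome coverage, earliest index list among size-3 covers
Answer: 1, 2, 5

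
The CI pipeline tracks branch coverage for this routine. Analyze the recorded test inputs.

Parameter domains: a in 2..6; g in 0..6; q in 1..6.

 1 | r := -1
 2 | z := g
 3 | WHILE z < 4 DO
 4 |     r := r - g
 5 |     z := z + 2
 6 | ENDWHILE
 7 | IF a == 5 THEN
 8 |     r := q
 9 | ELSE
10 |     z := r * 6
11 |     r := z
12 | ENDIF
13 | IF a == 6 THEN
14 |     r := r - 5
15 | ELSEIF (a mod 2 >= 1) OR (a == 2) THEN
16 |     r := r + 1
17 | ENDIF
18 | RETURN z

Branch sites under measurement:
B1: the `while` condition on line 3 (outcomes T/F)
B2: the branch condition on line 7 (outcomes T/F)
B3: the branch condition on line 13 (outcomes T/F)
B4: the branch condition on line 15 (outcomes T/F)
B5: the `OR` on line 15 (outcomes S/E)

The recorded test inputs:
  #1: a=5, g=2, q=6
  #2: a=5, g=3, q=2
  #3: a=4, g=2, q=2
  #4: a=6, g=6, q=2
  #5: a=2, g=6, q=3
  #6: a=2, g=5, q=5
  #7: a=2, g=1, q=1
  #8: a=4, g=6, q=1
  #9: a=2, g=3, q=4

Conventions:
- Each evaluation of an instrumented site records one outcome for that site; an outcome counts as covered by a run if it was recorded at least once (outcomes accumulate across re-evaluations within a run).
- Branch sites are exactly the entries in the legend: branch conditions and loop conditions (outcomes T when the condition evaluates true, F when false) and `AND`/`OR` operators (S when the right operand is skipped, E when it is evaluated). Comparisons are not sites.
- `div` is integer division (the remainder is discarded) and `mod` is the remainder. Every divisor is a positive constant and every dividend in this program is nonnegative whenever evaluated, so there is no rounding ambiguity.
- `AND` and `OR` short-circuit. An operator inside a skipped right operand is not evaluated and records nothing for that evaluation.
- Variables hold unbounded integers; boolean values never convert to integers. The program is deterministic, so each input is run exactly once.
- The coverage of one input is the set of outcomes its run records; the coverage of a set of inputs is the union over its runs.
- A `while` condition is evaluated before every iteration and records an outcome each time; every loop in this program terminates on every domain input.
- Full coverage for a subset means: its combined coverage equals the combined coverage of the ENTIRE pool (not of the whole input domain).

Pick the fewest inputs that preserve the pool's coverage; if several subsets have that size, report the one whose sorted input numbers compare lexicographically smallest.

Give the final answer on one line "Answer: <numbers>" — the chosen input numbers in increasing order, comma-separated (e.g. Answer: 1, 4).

#1 (a=5, g=2, q=6) -> B1->T, B1->F, B2->T, B3->F, B5->S, B4->T; covered: B1=T, B1=F, B2=T, B3=F, B4=T, B5=S
#2 (a=5, g=3, q=2) -> B1->T, B1->F, B2->T, B3->F, B5->S, B4->T; covered: B1=T, B1=F, B2=T, B3=F, B4=T, B5=S
#3 (a=4, g=2, q=2) -> B1->T, B1->F, B2->F, B3->F, B5->E, B4->F; covered: B1=T, B1=F, B2=F, B3=F, B4=F, B5=E
#4 (a=6, g=6, q=2) -> B1->F, B2->F, B3->T; covered: B1=F, B2=F, B3=T
#5 (a=2, g=6, q=3) -> B1->F, B2->F, B3->F, B5->E, B4->T; covered: B1=F, B2=F, B3=F, B4=T, B5=E
#6 (a=2, g=5, q=5) -> B1->F, B2->F, B3->F, B5->E, B4->T; covered: B1=F, B2=F, B3=F, B4=T, B5=E
#7 (a=2, g=1, q=1) -> B1->T, B1->T, B1->F, B2->F, B3->F, B5->E, B4->T; covered: B1=T, B1=F, B2=F, B3=F, B4=T, B5=E
#8 (a=4, g=6, q=1) -> B1->F, B2->F, B3->F, B5->E, B4->F; covered: B1=F, B2=F, B3=F, B4=F, B5=E
#9 (a=2, g=3, q=4) -> B1->T, B1->F, B2->F, B3->F, B5->E, B4->T; covered: B1=T, B1=F, B2=F, B3=F, B4=T, B5=E
pool-wide coverage (10 outcomes): B1=T, B1=F, B2=T, B2=F, B3=T, B3=F, B4=T, B4=F, B5=S, B5=E
every size-1 subset falls short of the 10 outcomes (best: 6/10)
every size-2 subset falls short of the 10 outcomes (best: 9/10)
at size 3, {1, 3, 4} reaches all 10 outcomes; every lexicographically earlier size-3 subset fails

Answer: 1, 3, 4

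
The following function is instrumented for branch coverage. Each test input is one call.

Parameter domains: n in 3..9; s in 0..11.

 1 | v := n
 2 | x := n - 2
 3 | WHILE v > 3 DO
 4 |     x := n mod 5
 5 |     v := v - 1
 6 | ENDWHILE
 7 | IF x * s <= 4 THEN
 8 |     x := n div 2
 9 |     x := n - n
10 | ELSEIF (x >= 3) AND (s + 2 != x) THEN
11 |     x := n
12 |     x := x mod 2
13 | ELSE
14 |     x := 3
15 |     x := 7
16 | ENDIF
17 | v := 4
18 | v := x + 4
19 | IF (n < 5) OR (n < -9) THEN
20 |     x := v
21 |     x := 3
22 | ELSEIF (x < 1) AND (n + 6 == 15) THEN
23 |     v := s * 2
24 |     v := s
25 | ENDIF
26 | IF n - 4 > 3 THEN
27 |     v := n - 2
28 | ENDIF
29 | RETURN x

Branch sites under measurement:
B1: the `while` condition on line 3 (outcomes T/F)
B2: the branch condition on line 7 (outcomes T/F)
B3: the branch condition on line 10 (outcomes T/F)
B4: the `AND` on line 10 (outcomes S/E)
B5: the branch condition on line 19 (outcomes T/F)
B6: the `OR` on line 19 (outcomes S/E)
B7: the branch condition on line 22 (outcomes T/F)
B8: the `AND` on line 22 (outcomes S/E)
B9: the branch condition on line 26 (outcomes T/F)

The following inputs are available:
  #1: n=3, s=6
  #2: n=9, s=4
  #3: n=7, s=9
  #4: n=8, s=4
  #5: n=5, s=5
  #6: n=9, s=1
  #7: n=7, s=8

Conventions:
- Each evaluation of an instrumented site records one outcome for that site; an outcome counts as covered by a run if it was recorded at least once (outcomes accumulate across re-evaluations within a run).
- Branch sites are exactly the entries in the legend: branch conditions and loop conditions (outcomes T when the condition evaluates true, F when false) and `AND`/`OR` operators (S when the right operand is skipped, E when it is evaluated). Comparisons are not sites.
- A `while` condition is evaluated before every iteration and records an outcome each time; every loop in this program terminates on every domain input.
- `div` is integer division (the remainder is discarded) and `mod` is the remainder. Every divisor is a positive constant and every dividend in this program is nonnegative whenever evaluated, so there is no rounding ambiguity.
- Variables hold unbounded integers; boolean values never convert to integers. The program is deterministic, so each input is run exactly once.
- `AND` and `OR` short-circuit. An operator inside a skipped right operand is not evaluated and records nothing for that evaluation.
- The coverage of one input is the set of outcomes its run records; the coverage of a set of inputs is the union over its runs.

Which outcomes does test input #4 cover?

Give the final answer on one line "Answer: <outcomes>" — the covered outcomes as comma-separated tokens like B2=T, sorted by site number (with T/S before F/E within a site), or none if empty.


Simulating input #4 (n=8, s=4) step by step:
  B1->T, B1->T, B1->T, B1->T, B1->T, B1->F, B2->F, B4->E, B3->T, B6->E
  B5->F, B8->E, B7->F, B9->T
deduplicating events, the covered set is: B1=T, B1=F, B2=F, B3=T, B4=E, B5=F, B6=E, B7=F, B8=E, B9=T
Answer: B1=T, B1=F, B2=F, B3=T, B4=E, B5=F, B6=E, B7=F, B8=E, B9=T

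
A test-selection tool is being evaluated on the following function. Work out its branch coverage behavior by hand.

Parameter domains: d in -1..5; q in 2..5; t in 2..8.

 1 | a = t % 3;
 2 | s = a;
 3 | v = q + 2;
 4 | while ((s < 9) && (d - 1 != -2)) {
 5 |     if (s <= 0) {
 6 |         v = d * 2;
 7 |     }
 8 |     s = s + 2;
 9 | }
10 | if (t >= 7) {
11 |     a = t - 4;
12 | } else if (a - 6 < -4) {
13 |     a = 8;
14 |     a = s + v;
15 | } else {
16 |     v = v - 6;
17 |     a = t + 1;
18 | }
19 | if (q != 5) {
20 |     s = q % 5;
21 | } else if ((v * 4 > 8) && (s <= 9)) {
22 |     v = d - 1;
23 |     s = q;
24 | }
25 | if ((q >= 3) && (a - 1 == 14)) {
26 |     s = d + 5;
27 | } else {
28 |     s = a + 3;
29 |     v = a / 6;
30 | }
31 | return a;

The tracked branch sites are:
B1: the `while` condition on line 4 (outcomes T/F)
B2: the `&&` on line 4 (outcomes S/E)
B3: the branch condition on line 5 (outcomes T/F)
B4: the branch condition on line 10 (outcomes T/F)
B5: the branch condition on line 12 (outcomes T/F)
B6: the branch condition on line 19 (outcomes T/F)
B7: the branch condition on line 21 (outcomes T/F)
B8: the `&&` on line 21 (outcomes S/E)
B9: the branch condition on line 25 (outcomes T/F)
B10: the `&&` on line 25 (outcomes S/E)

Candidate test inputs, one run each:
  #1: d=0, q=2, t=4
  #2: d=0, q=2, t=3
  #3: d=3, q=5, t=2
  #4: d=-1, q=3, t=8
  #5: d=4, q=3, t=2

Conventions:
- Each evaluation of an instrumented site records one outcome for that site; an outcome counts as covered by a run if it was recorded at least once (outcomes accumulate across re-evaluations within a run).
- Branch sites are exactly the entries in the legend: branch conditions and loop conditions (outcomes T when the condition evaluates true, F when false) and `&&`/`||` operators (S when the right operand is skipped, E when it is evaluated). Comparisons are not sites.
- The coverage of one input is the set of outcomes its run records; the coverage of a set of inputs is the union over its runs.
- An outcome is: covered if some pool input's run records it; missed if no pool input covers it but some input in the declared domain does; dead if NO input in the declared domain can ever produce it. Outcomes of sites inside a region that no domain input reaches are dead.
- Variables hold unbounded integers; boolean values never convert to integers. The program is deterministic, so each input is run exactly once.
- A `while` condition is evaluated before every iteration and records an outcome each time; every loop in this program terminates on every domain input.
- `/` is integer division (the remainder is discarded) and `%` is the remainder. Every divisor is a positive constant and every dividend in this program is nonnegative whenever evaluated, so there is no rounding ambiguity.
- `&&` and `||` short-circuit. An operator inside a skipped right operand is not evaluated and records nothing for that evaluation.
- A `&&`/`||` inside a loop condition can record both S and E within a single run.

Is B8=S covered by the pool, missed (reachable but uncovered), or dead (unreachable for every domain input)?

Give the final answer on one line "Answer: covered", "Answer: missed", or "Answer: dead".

B8=S is recorded by pool input(s) 3 -> covered

Answer: covered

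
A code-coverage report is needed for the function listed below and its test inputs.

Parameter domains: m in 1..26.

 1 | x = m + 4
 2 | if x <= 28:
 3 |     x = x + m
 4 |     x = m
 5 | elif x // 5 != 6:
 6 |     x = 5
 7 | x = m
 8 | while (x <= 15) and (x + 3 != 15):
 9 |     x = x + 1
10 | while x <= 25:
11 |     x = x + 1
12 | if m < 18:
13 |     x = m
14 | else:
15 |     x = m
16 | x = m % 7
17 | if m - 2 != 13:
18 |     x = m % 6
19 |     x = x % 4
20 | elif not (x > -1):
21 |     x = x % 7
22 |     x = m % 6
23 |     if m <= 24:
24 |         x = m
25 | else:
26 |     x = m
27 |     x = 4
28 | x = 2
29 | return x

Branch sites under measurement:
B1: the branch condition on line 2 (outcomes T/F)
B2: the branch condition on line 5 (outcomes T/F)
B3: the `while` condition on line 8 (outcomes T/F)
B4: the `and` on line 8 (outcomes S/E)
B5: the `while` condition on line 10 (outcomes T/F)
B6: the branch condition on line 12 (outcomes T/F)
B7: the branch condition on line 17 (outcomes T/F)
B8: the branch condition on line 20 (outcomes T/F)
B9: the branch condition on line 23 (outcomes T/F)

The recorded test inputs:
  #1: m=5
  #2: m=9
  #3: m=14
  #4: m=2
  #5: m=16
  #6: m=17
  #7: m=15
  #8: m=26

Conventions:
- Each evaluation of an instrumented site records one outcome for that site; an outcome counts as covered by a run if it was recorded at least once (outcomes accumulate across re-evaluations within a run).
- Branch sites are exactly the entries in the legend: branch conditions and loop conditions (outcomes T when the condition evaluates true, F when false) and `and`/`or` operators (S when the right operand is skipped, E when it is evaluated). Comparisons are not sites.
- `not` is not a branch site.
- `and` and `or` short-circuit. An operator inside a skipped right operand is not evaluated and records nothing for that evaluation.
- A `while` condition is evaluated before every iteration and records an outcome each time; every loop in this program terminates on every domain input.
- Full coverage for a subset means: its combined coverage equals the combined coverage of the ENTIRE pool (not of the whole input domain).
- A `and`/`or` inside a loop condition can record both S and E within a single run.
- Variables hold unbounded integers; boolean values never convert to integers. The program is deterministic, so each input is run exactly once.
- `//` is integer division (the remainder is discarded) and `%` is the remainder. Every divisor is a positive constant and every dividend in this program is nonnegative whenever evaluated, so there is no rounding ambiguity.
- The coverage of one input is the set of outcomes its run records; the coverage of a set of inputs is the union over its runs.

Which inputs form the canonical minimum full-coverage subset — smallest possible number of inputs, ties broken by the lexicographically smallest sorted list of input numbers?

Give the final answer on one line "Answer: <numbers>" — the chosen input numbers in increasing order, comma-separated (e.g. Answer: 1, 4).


test 1 (m=5) fires B1->T, B4->E, B3->T, B4->E, B3->T, B4->E, B3->T, B4->E, B3->T, B4->E, B3->T, B4->E, B3->T, B4->E, ...; hits B1=T, B3=T, B3=F, B4=E, B5=T, B5=F, B6=T, B7=T
test 2 (m=9) fires B1->T, B4->E, B3->T, B4->E, B3->T, B4->E, B3->T, B4->E, B3->F, B5->T, B5->T, B5->T, B5->T, B5->T, ...; hits B1=T, B3=T, B3=F, B4=E, B5=T, B5=F, B6=T, B7=T
test 3 (m=14) fires B1->T, B4->E, B3->T, B4->E, B3->T, B4->S, B3->F, B5->T, B5->T, B5->T, B5->T, B5->T, B5->T, B5->T, ...; hits B1=T, B3=T, B3=F, B4=S, B4=E, B5=T, B5=F, B6=T, B7=T
test 4 (m=2) fires B1->T, B4->E, B3->T, B4->E, B3->T, B4->E, B3->T, B4->E, B3->T, B4->E, B3->T, B4->E, B3->T, B4->E, ...; hits B1=T, B3=T, B3=F, B4=E, B5=T, B5=F, B6=T, B7=T
test 5 (m=16) fires B1->T, B4->S, B3->F, B5->T, B5->T, B5->T, B5->T, B5->T, B5->T, B5->T, B5->T, B5->T, B5->T, B5->F, ...; hits B1=T, B3=F, B4=S, B5=T, B5=F, B6=T, B7=T
test 6 (m=17) fires B1->T, B4->S, B3->F, B5->T, B5->T, B5->T, B5->T, B5->T, B5->T, B5->T, B5->T, B5->T, B5->F, B6->T, ...; hits B1=T, B3=F, B4=S, B5=T, B5=F, B6=T, B7=T
test 7 (m=15) fires B1->T, B4->E, B3->T, B4->S, B3->F, B5->T, B5->T, B5->T, B5->T, B5->T, B5->T, B5->T, B5->T, B5->T, ...; hits B1=T, B3=T, B3=F, B4=S, B4=E, B5=T, B5=F, B6=T, B7=F, B8=F
test 8 (m=26) fires B1->F, B2->F, B4->S, B3->F, B5->F, B6->F, B7->T; hits B1=F, B2=F, B3=F, B4=S, B5=F, B6=F, B7=T
the full pool covers 14 outcomes: B1=T, B1=F, B2=F, B3=T, B3=F, B4=S, B4=E, B5=T, B5=F, B6=T, B6=F, B7=T, B7=F, B8=F
size 1 is not enough: best union over all size-1 subsets is 10/14
size 2: inputs {7, 8} cover all 14 outcomes, and no lexicographically smaller subset of this size does
Answer: 7, 8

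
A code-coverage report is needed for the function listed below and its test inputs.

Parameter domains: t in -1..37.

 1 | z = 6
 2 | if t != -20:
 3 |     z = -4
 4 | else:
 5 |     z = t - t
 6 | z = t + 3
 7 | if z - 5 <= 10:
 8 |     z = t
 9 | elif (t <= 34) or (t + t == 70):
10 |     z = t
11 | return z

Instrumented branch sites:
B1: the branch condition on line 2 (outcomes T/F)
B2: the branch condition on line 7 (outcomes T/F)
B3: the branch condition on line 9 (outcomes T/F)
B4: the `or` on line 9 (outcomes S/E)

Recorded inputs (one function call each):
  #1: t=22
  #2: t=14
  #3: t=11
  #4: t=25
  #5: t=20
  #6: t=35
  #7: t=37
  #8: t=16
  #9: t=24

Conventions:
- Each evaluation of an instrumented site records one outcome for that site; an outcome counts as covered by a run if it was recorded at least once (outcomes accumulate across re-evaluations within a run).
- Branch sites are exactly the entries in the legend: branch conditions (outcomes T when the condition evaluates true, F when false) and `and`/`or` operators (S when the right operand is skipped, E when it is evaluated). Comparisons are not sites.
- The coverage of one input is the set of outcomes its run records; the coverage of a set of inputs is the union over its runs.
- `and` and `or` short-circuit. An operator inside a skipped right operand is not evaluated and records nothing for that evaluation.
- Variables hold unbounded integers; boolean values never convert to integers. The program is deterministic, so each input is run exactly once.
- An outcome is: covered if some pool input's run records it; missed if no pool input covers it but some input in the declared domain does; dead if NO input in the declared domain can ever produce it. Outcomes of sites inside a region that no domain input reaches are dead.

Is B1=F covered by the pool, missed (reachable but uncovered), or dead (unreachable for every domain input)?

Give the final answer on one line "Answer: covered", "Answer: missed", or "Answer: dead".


no pool input records B1=F
checking all 39 inputs in the declared domain: B1=F is never recorded -> dead
Answer: dead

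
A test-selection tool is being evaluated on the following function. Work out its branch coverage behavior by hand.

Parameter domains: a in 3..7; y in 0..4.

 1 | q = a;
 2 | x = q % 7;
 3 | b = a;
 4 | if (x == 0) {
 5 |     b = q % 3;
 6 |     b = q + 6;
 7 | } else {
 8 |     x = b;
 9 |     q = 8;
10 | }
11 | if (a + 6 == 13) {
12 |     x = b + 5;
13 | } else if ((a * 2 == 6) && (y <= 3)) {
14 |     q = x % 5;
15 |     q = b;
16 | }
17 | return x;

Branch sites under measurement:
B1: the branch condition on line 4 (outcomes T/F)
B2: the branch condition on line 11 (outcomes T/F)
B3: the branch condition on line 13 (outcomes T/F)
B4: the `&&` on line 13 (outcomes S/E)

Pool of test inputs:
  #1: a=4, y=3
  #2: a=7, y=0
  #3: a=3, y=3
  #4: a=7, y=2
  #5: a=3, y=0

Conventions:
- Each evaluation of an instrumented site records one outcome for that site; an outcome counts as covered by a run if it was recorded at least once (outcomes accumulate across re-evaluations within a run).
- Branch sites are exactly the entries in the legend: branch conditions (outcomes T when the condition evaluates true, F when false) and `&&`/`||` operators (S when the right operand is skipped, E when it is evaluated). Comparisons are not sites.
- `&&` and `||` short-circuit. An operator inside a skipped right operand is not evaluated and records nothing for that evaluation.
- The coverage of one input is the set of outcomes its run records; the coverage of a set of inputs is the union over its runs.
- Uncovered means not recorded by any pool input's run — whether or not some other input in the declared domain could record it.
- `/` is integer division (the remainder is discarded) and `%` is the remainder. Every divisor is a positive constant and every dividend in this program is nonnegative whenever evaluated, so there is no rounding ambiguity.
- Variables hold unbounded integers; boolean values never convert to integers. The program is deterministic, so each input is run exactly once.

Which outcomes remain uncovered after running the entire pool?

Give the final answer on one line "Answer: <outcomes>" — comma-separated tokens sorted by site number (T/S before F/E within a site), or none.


#1 (a=4, y=3) -> B1->F, B2->F, B4->S, B3->F; covered: B1=F, B2=F, B3=F, B4=S
#2 (a=7, y=0) -> B1->T, B2->T; covered: B1=T, B2=T
#3 (a=3, y=3) -> B1->F, B2->F, B4->E, B3->T; covered: B1=F, B2=F, B3=T, B4=E
#4 (a=7, y=2) -> B1->T, B2->T; covered: B1=T, B2=T
#5 (a=3, y=0) -> B1->F, B2->F, B4->E, B3->T; covered: B1=F, B2=F, B3=T, B4=E
union over the pool: B1=T, B1=F, B2=T, B2=F, B3=T, B3=F, B4=S, B4=E
uncovered (0 of 8): none
Answer: none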